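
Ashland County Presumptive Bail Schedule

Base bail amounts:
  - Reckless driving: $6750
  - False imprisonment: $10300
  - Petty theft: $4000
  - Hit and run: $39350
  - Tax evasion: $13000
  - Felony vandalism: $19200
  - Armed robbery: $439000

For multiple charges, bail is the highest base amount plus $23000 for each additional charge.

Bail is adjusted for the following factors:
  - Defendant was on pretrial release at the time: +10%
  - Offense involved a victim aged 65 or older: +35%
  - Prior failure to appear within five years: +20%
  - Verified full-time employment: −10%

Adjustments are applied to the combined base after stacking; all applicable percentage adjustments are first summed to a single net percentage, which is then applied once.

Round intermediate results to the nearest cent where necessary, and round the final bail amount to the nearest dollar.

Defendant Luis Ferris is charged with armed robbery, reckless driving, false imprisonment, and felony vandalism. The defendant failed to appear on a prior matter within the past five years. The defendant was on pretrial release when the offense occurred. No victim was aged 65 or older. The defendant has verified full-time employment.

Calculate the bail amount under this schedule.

$609600

Base amounts from the schedule: armed robbery $439000; reckless driving $6750; false imprisonment $10300; felony vandalism $19200.
Stacking rule: highest base plus $23000 per additional charge. Highest is armed robbery at $439000; 3 additional charges → +$69000. Combined base = $508000.
Net percentage adjustment: +10% +20% −10% = +20%. $508000 × 1.2 = $609600.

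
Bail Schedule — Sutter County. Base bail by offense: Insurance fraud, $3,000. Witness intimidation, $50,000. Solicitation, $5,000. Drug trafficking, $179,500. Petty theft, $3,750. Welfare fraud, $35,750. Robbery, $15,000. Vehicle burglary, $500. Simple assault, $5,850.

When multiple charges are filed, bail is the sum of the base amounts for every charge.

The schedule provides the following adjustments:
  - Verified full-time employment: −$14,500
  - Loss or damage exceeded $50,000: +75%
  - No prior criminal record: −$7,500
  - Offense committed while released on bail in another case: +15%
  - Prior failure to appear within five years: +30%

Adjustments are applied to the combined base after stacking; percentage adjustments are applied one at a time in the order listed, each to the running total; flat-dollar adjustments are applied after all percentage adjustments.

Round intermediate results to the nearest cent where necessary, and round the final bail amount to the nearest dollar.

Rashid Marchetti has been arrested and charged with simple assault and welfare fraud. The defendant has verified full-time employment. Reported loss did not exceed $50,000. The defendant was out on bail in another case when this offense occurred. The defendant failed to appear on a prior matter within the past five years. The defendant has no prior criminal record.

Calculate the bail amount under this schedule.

Base amounts from the schedule: simple assault $5,850; welfare fraud $35,750.
Stacking rule: sum of all bases. $5,850 + $35,750 = $41,600.
Offense committed while released on bail in another case (+15%): $41,600 × 1.15 = $47,840.
Prior failure to appear within five years (+30%): $47,840 × 1.3 = $62,192.
Verified full-time employment (−$14,500 flat): $62,192 − $14,500 = $47,692.
No prior criminal record (−$7,500 flat): $47,692 − $7,500 = $40,192.

$40,192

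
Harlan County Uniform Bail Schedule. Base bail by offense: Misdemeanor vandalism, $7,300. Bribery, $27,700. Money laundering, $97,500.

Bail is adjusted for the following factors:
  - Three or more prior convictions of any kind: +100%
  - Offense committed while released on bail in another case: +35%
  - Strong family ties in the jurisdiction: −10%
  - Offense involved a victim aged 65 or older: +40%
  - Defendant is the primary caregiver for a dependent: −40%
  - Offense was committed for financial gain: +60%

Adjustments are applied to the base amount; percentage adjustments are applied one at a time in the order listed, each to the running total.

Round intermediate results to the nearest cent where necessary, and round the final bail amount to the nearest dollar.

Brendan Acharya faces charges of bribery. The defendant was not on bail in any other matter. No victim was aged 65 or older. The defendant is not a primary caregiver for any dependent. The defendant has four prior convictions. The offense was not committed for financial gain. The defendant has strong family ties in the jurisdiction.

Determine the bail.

$49,860

Base amounts from the schedule: bribery $27,700.
Single charge. Combined base = $27,700.
Three or more prior convictions of any kind (+100%): $27,700 × 2 = $55,400.
Strong family ties in the jurisdiction (−10%): $55,400 × 0.9 = $49,860.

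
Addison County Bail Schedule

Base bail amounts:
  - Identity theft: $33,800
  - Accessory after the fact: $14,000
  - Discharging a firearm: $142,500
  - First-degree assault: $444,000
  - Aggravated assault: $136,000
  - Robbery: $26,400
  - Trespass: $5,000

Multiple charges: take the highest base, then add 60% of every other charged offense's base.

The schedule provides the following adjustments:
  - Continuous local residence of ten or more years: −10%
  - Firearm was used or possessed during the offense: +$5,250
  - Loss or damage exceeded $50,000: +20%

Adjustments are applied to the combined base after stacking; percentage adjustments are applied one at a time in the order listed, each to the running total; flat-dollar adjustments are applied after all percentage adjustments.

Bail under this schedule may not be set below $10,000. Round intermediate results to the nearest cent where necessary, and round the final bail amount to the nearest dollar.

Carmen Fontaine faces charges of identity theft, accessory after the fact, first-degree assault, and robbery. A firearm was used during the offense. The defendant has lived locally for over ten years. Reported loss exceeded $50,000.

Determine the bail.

Base amounts from the schedule: identity theft $33,800; accessory after the fact $14,000; first-degree assault $444,000; robbery $26,400.
Stacking rule: highest base plus 60% of each additional charge. Highest is first-degree assault at $444,000. Additional: $33,800 × 60% = $20,280; $14,000 × 60% = $8,400; $26,400 × 60% = $15,840. Combined base = $444,000 + $44,520 = $488,520.
Continuous local residence of ten or more years (−10%): $488,520 × 0.9 = $439,668.
Loss or damage exceeded $50,000 (+20%): $439,668 × 1.2 = $527,601.60.
Firearm was used or possessed during the offense (+$5,250 flat): $527,601.60 + $5,250 = $532,851.60.
$532,851.60 is at or above the $10,000 minimum.
Rounded to the nearest dollar: $532,852.

$532,852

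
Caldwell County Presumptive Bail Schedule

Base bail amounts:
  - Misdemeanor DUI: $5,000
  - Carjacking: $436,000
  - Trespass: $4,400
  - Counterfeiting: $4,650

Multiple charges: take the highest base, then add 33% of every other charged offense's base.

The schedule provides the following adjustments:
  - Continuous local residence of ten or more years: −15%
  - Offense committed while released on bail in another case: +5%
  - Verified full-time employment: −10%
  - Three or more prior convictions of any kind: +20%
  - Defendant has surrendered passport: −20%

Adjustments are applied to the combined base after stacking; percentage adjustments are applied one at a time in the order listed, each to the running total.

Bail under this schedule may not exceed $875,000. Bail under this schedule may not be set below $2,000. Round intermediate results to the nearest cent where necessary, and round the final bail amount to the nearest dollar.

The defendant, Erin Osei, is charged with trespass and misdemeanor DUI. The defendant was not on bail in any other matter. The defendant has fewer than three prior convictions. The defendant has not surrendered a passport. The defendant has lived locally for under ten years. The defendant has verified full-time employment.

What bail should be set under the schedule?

$5,807

Base amounts from the schedule: trespass $4,400; misdemeanor DUI $5,000.
Stacking rule: highest base plus 33% of each additional charge. Highest is misdemeanor DUI at $5,000. Additional: $4,400 × 33% = $1,452. Combined base = $5,000 + $1,452 = $6,452.
Verified full-time employment (−10%): $6,452 × 0.9 = $5,806.80.
$5,806.80 is within the $875,000 maximum.
$5,806.80 is at or above the $2,000 minimum.
Rounded to the nearest dollar: $5,807.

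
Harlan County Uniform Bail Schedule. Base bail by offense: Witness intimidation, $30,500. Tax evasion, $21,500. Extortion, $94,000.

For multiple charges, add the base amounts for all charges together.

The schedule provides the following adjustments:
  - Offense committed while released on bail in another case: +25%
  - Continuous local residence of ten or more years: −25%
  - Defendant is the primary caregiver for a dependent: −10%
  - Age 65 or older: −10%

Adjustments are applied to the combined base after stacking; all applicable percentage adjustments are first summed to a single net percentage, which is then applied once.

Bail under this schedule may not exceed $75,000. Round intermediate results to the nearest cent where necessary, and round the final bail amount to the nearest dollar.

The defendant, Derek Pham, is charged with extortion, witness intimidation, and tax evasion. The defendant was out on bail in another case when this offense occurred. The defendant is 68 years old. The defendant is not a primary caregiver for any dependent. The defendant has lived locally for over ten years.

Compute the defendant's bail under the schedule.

$75,000

Base amounts from the schedule: extortion $94,000; witness intimidation $30,500; tax evasion $21,500.
Stacking rule: sum of all bases. $94,000 + $30,500 + $21,500 = $146,000.
Net percentage adjustment: +25% −25% −10% = −10%. $146,000 × 0.9 = $131,400.
Result $131,400 exceeds the maximum of $75,000; bail is capped at $75,000.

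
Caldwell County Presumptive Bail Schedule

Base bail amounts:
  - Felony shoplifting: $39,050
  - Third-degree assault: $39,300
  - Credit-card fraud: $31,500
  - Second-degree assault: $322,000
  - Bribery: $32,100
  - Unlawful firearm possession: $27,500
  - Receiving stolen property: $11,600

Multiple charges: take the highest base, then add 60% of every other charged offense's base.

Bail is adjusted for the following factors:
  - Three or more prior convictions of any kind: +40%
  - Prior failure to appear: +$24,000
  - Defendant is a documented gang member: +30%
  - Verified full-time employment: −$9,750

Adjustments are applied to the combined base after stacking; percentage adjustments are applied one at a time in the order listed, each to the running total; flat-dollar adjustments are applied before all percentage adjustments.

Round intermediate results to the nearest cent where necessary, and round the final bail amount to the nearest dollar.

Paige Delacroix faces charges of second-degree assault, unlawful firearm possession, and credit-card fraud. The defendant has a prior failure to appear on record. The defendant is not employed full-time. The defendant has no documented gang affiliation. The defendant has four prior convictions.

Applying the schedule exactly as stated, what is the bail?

Base amounts from the schedule: second-degree assault $322,000; unlawful firearm possession $27,500; credit-card fraud $31,500.
Stacking rule: highest base plus 60% of each additional charge. Highest is second-degree assault at $322,000. Additional: $27,500 × 60% = $16,500; $31,500 × 60% = $18,900. Combined base = $322,000 + $35,400 = $357,400.
Prior failure to appear (+$24,000 flat): $357,400 + $24,000 = $381,400.
Three or more prior convictions of any kind (+40%): $381,400 × 1.4 = $533,960.

$533,960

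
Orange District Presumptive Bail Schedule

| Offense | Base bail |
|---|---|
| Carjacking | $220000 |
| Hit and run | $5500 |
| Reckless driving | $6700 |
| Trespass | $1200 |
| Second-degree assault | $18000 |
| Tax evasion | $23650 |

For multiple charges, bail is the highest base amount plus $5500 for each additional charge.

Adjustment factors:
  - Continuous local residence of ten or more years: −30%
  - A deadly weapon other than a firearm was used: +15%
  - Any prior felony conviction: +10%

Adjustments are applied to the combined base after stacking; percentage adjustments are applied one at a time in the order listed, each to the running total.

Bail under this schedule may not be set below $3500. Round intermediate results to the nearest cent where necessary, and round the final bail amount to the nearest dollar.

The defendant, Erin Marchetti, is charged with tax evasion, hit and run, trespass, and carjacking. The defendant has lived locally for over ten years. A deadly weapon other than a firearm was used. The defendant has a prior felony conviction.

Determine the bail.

Base amounts from the schedule: tax evasion $23650; hit and run $5500; trespass $1200; carjacking $220000.
Stacking rule: highest base plus $5500 per additional charge. Highest is carjacking at $220000; 3 additional charges → +$16500. Combined base = $236500.
Continuous local residence of ten or more years (−30%): $236500 × 0.7 = $165550.
A deadly weapon other than a firearm was used (+15%): $165550 × 1.15 = $190382.50.
Any prior felony conviction (+10%): $190382.50 × 1.1 = $209420.75.
$209420.75 is at or above the $3500 minimum.
Rounded to the nearest dollar: $209421.

$209421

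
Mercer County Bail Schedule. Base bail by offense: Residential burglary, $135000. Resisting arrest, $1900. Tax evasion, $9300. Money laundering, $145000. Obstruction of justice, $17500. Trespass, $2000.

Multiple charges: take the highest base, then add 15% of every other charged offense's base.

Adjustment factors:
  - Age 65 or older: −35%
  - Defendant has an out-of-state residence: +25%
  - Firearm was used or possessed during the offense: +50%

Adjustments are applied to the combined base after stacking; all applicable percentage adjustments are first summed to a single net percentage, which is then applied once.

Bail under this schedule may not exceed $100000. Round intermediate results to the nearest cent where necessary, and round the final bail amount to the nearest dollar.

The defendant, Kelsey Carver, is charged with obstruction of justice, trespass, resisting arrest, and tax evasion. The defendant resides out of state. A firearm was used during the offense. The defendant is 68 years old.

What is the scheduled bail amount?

Base amounts from the schedule: obstruction of justice $17500; trespass $2000; resisting arrest $1900; tax evasion $9300.
Stacking rule: highest base plus 15% of each additional charge. Highest is obstruction of justice at $17500. Additional: $2000 × 15% = $300; $1900 × 15% = $285; $9300 × 15% = $1395. Combined base = $17500 + $1980 = $19480.
Net percentage adjustment: −35% +25% +50% = +40%. $19480 × 1.4 = $27272.
$27272 is within the $100000 maximum.

$27272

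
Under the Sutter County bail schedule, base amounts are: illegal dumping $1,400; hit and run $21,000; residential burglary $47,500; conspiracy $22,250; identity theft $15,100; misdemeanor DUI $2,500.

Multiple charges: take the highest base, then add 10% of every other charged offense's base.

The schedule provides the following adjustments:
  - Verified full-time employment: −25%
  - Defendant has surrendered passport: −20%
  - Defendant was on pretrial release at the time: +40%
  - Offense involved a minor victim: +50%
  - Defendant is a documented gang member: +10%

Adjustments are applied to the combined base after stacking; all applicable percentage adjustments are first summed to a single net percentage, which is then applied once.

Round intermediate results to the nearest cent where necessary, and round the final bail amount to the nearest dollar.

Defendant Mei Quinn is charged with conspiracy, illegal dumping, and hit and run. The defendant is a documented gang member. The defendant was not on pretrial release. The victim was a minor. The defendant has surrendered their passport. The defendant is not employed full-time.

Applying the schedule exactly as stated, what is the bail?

$34,286

Base amounts from the schedule: conspiracy $22,250; illegal dumping $1,400; hit and run $21,000.
Stacking rule: highest base plus 10% of each additional charge. Highest is conspiracy at $22,250. Additional: $1,400 × 10% = $140; $21,000 × 10% = $2,100. Combined base = $22,250 + $2,240 = $24,490.
Net percentage adjustment: −20% +50% +10% = +40%. $24,490 × 1.4 = $34,286.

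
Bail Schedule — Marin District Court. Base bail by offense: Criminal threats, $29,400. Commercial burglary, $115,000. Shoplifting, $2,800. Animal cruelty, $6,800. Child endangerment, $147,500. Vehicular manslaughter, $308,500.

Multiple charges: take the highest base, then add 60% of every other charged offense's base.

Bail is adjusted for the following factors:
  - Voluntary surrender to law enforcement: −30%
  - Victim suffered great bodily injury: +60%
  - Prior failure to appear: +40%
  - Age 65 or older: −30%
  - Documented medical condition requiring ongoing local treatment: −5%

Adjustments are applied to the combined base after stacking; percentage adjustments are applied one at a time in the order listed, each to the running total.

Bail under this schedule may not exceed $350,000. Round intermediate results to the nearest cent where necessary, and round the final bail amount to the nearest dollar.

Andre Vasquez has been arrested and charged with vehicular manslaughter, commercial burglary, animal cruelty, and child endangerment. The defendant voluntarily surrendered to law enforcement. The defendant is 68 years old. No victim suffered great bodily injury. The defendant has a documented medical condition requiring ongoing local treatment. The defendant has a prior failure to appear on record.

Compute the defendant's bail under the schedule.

Base amounts from the schedule: vehicular manslaughter $308,500; commercial burglary $115,000; animal cruelty $6,800; child endangerment $147,500.
Stacking rule: highest base plus 60% of each additional charge. Highest is vehicular manslaughter at $308,500. Additional: $115,000 × 60% = $69,000; $6,800 × 60% = $4,080; $147,500 × 60% = $88,500. Combined base = $308,500 + $161,580 = $470,080.
Voluntary surrender to law enforcement (−30%): $470,080 × 0.7 = $329,056.
Prior failure to appear (+40%): $329,056 × 1.4 = $460,678.40.
Age 65 or older (−30%): $460,678.40 × 0.7 = $322,474.88.
Documented medical condition requiring ongoing local treatment (−5%): $322,474.88 × 0.95 = $306,351.14.
$306,351.14 is within the $350,000 maximum.
Rounded to the nearest dollar: $306,351.

$306,351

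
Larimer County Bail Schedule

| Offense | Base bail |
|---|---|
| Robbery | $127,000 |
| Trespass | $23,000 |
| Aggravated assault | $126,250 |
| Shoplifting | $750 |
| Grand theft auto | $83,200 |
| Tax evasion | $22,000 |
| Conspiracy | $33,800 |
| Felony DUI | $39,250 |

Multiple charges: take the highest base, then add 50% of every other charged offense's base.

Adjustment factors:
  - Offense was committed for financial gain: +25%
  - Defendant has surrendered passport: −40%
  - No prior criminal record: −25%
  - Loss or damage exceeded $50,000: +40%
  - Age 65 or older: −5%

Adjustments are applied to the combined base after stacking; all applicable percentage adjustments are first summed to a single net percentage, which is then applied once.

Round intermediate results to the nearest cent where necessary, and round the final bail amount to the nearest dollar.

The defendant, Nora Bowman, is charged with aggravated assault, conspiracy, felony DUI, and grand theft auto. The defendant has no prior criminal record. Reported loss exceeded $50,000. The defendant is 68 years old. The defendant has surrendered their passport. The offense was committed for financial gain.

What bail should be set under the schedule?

Base amounts from the schedule: aggravated assault $126,250; conspiracy $33,800; felony DUI $39,250; grand theft auto $83,200.
Stacking rule: highest base plus 50% of each additional charge. Highest is aggravated assault at $126,250. Additional: $33,800 × 50% = $16,900; $39,250 × 50% = $19,625; $83,200 × 50% = $41,600. Combined base = $126,250 + $78,125 = $204,375.
Net percentage adjustment: +25% −40% −25% +40% −5% = −5%. $204,375 × 0.95 = $194,156.25.
Rounded to the nearest dollar: $194,156.

$194,156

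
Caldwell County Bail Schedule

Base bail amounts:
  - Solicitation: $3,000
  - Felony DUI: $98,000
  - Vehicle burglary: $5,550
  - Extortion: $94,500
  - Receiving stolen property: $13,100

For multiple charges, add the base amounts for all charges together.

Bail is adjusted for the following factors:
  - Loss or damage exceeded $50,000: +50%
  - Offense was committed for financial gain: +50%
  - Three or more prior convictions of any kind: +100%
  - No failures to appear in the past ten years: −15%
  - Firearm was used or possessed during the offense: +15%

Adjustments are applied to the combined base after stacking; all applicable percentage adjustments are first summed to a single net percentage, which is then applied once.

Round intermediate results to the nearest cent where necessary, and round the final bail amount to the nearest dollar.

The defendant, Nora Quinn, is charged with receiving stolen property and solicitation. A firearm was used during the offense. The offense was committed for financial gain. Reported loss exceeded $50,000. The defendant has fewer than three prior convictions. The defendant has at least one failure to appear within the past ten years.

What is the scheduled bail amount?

$34,615

Base amounts from the schedule: receiving stolen property $13,100; solicitation $3,000.
Stacking rule: sum of all bases. $13,100 + $3,000 = $16,100.
Net percentage adjustment: +50% +50% +15% = +115%. $16,100 × 2.15 = $34,615.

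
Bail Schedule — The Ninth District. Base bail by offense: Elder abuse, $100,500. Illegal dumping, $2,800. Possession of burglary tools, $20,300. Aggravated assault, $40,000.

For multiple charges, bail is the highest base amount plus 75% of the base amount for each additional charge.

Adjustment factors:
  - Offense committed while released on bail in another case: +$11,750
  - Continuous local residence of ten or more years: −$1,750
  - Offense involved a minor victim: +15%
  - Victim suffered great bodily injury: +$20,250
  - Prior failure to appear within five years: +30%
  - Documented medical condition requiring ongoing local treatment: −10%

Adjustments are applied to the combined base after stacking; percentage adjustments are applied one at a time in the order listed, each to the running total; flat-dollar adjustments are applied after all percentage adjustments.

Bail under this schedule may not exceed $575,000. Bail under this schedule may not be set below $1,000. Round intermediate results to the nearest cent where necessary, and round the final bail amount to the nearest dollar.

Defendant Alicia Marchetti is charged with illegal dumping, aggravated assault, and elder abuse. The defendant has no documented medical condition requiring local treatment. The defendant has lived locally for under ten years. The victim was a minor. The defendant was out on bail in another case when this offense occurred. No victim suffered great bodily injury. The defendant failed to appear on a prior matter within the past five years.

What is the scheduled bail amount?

Base amounts from the schedule: illegal dumping $2,800; aggravated assault $40,000; elder abuse $100,500.
Stacking rule: highest base plus 75% of each additional charge. Highest is elder abuse at $100,500. Additional: $2,800 × 75% = $2,100; $40,000 × 75% = $30,000. Combined base = $100,500 + $32,100 = $132,600.
Offense involved a minor victim (+15%): $132,600 × 1.15 = $152,490.
Prior failure to appear within five years (+30%): $152,490 × 1.3 = $198,237.
Offense committed while released on bail in another case (+$11,750 flat): $198,237 + $11,750 = $209,987.
$209,987 is within the $575,000 maximum.
$209,987 is at or above the $1,000 minimum.

$209,987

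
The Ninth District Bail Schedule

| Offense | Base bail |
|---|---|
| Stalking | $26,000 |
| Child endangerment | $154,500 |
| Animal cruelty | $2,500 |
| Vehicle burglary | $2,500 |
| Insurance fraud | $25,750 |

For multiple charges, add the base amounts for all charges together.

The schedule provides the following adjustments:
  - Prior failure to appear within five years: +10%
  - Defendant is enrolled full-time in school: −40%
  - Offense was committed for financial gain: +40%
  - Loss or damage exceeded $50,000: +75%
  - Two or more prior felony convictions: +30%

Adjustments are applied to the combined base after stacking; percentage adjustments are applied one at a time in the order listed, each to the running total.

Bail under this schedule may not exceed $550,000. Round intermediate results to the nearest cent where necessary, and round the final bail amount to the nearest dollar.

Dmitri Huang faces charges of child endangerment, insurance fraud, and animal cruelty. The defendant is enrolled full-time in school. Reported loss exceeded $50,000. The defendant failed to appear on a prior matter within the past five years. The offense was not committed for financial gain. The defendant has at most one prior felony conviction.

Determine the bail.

Base amounts from the schedule: child endangerment $154,500; insurance fraud $25,750; animal cruelty $2,500.
Stacking rule: sum of all bases. $154,500 + $25,750 + $2,500 = $182,750.
Prior failure to appear within five years (+10%): $182,750 × 1.1 = $201,025.
Defendant is enrolled full-time in school (−40%): $201,025 × 0.6 = $120,615.
Loss or damage exceeded $50,000 (+75%): $120,615 × 1.75 = $211,076.25.
$211,076.25 is within the $550,000 maximum.
Rounded to the nearest dollar: $211,076.

$211,076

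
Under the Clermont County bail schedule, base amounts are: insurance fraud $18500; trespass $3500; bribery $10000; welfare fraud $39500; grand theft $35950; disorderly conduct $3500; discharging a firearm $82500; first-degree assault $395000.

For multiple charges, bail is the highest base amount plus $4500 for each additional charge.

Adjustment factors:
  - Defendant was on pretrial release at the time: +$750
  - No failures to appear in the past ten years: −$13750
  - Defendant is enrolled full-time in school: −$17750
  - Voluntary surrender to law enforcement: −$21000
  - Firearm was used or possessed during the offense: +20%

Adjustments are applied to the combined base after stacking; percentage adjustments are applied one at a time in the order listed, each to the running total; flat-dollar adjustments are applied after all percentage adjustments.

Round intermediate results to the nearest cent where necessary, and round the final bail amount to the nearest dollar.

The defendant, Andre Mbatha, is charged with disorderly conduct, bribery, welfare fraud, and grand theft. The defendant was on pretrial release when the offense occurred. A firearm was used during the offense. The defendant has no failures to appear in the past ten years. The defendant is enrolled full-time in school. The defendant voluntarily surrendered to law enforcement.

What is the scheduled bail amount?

$11850

Base amounts from the schedule: disorderly conduct $3500; bribery $10000; welfare fraud $39500; grand theft $35950.
Stacking rule: highest base plus $4500 per additional charge. Highest is welfare fraud at $39500; 3 additional charges → +$13500. Combined base = $53000.
Firearm was used or possessed during the offense (+20%): $53000 × 1.2 = $63600.
Defendant was on pretrial release at the time (+$750 flat): $63600 + $750 = $64350.
No failures to appear in the past ten years (−$13750 flat): $64350 − $13750 = $50600.
Defendant is enrolled full-time in school (−$17750 flat): $50600 − $17750 = $32850.
Voluntary surrender to law enforcement (−$21000 flat): $32850 − $21000 = $11850.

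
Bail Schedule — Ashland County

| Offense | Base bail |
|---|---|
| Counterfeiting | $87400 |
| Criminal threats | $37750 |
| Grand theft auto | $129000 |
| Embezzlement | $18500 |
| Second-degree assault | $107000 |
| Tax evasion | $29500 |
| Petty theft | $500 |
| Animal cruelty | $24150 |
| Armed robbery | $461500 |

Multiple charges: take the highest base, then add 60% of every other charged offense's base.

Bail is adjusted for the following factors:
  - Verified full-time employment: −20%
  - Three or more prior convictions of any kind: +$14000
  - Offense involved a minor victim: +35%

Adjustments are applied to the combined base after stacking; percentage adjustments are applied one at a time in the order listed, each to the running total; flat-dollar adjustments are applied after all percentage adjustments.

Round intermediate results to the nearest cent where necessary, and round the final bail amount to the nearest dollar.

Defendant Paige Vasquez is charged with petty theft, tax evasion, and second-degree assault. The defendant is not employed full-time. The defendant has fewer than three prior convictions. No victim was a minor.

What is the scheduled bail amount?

Base amounts from the schedule: petty theft $500; tax evasion $29500; second-degree assault $107000.
Stacking rule: highest base plus 60% of each additional charge. Highest is second-degree assault at $107000. Additional: $500 × 60% = $300; $29500 × 60% = $17700. Combined base = $107000 + $18000 = $125000.
No adjustment factors apply to this defendant.

$125000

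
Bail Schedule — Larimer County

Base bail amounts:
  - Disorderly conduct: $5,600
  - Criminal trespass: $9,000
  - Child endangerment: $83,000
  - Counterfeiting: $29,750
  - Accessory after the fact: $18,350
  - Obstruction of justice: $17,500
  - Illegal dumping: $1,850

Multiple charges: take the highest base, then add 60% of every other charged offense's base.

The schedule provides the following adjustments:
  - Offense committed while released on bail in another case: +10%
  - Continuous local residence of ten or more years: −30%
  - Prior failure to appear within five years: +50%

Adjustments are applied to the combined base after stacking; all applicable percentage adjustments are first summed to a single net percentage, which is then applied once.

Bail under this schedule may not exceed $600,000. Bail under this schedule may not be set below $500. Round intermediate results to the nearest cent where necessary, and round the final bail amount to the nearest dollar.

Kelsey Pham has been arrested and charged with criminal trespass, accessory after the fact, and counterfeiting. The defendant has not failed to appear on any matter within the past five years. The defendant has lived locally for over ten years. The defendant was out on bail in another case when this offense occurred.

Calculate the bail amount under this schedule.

$36,928

Base amounts from the schedule: criminal trespass $9,000; accessory after the fact $18,350; counterfeiting $29,750.
Stacking rule: highest base plus 60% of each additional charge. Highest is counterfeiting at $29,750. Additional: $9,000 × 60% = $5,400; $18,350 × 60% = $11,010. Combined base = $29,750 + $16,410 = $46,160.
Net percentage adjustment: +10% −30% = −20%. $46,160 × 0.8 = $36,928.
$36,928 is within the $600,000 maximum.
$36,928 is at or above the $500 minimum.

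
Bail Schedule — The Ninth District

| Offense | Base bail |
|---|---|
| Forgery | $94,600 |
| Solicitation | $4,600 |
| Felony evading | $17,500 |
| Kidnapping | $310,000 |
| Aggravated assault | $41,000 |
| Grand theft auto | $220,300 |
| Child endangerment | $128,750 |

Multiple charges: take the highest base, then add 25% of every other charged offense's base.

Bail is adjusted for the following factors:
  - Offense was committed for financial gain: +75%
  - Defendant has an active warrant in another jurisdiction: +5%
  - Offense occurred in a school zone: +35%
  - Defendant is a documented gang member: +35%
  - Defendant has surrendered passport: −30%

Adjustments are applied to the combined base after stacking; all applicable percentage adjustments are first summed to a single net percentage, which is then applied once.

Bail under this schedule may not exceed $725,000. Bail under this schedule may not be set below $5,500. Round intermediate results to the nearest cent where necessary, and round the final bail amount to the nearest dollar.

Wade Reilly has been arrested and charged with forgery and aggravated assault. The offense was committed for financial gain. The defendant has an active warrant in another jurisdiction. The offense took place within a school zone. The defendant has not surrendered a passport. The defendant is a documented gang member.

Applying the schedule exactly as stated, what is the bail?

$262,125

Base amounts from the schedule: forgery $94,600; aggravated assault $41,000.
Stacking rule: highest base plus 25% of each additional charge. Highest is forgery at $94,600. Additional: $41,000 × 25% = $10,250. Combined base = $94,600 + $10,250 = $104,850.
Net percentage adjustment: +75% +5% +35% +35% = +150%. $104,850 × 2.5 = $262,125.
$262,125 is within the $725,000 maximum.
$262,125 is at or above the $5,500 minimum.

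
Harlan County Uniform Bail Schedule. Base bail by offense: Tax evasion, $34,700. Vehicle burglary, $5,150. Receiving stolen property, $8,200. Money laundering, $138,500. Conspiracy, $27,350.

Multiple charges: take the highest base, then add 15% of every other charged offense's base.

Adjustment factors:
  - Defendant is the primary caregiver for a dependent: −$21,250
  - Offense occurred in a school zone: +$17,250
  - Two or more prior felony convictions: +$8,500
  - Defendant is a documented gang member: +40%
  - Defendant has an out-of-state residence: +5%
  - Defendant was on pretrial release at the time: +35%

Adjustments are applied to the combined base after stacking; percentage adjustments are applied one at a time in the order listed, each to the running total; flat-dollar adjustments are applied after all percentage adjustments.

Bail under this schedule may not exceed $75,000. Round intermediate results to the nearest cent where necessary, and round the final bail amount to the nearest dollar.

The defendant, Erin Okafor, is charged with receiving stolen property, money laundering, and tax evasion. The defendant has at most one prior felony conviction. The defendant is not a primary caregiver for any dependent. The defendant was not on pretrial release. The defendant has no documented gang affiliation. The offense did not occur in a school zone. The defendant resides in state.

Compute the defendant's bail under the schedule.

Base amounts from the schedule: receiving stolen property $8,200; money laundering $138,500; tax evasion $34,700.
Stacking rule: highest base plus 15% of each additional charge. Highest is money laundering at $138,500. Additional: $8,200 × 15% = $1,230; $34,700 × 15% = $5,205. Combined base = $138,500 + $6,435 = $144,935.
No adjustment factors apply to this defendant.
Result $144,935 exceeds the maximum of $75,000; bail is capped at $75,000.

$75,000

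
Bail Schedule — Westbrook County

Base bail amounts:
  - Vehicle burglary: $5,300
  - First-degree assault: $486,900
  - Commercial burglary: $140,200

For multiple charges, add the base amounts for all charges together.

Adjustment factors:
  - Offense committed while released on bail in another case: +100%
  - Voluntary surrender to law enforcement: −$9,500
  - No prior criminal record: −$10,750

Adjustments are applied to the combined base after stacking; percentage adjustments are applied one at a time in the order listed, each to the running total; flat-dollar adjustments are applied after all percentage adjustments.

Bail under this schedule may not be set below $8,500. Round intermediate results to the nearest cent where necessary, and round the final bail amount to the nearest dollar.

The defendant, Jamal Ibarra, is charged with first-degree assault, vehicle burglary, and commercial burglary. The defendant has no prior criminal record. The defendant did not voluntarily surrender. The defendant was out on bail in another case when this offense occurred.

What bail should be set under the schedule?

$1,254,050

Base amounts from the schedule: first-degree assault $486,900; vehicle burglary $5,300; commercial burglary $140,200.
Stacking rule: sum of all bases. $486,900 + $5,300 + $140,200 = $632,400.
Offense committed while released on bail in another case (+100%): $632,400 × 2 = $1,264,800.
No prior criminal record (−$10,750 flat): $1,264,800 − $10,750 = $1,254,050.
$1,254,050 is at or above the $8,500 minimum.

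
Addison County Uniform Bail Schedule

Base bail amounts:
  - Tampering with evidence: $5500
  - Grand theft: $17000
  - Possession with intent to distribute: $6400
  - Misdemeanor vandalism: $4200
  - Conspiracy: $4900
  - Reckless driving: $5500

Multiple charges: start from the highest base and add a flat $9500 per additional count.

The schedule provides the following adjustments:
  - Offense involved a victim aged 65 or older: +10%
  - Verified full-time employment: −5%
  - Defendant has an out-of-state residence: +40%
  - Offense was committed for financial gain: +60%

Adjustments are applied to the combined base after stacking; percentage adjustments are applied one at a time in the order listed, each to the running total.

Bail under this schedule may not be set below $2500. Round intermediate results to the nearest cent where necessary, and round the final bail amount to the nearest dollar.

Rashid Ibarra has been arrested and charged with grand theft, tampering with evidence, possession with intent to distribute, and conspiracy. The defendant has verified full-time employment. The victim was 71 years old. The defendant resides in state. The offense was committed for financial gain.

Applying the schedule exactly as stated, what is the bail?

$76076

Base amounts from the schedule: grand theft $17000; tampering with evidence $5500; possession with intent to distribute $6400; conspiracy $4900.
Stacking rule: highest base plus $9500 per additional charge. Highest is grand theft at $17000; 3 additional charges → +$28500. Combined base = $45500.
Offense involved a victim aged 65 or older (+10%): $45500 × 1.1 = $50050.
Verified full-time employment (−5%): $50050 × 0.95 = $47547.50.
Offense was committed for financial gain (+60%): $47547.50 × 1.6 = $76076.
$76076 is at or above the $2500 minimum.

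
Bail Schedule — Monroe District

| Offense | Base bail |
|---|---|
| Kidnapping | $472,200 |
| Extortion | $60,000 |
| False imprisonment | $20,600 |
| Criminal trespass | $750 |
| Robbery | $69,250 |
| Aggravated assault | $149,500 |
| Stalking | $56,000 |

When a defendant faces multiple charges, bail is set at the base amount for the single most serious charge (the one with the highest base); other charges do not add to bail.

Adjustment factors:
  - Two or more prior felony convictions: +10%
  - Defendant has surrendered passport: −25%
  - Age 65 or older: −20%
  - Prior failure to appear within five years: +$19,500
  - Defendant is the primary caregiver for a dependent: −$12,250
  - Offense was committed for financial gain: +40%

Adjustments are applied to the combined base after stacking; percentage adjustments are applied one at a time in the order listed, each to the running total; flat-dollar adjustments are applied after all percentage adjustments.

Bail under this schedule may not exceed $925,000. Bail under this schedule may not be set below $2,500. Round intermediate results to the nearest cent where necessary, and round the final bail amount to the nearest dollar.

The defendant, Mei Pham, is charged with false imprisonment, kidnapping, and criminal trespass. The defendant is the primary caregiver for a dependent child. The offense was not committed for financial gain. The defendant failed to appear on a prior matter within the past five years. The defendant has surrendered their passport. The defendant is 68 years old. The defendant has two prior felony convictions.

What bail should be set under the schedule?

$318,902

Base amounts from the schedule: false imprisonment $20,600; kidnapping $472,200; criminal trespass $750.
Stacking rule: use the highest base only. Highest is kidnapping at $472,200. Combined base = $472,200.
Two or more prior felony convictions (+10%): $472,200 × 1.1 = $519,420.
Defendant has surrendered passport (−25%): $519,420 × 0.75 = $389,565.
Age 65 or older (−20%): $389,565 × 0.8 = $311,652.
Prior failure to appear within five years (+$19,500 flat): $311,652 + $19,500 = $331,152.
Defendant is the primary caregiver for a dependent (−$12,250 flat): $331,152 − $12,250 = $318,902.
$318,902 is within the $925,000 maximum.
$318,902 is at or above the $2,500 minimum.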